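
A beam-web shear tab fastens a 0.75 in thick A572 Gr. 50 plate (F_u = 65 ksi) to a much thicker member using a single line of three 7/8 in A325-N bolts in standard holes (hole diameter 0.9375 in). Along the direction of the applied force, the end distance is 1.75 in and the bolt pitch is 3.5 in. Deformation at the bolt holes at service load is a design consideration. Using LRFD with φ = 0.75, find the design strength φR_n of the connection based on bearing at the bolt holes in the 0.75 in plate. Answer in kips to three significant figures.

210 kips

Per bolt r_n = 1.2 l_c t F_u ≤ 2.4 d t F_u; upper limit = 2.4 × 0.875 × 0.75 × 65 = 102.4 kips.
Edge bolt: l_c = 1.75 − 0.9375/2 = 1.281 in → 1.2 × 1.281 × 0.75 × 65 = 74.95 → r_n = 74.95 kips.
Interior bolts: l_c = 3.5 − 0.9375 = 2.562 in → 1.2 × 2.562 × 0.75 × 65 = 149.9 → r_n = 102.4 kips.
R_n = 1 × 74.95 + 2 × 102.4 = 279.7 kips.
Design strength φR_n = 0.75 × 279.7 = 210 kips.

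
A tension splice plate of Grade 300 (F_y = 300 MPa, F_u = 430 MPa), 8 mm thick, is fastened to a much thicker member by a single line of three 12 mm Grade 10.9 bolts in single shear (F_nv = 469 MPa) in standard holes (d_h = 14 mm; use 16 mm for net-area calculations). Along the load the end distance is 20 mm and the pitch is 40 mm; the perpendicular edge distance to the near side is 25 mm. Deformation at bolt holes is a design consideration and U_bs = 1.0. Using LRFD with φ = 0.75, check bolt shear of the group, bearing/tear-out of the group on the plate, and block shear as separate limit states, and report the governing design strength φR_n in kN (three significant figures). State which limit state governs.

Bolt shear: A_b = π·12²/4 = 113.1 mm²; R_n = 469 × 113.1 × 3 × 1 / 1000 = 159.1 kN → 0.75 × 159.1 = 119 kN.
Bearing: edge l_c = 13, r_n = 53.66 kN; interior l_c = 26, r_n = 99.07 kN; R_n = 53.66 + 2·99.07 = 251.8 kN → 189 kN.
Block shear: A_gv = 800, A_nv = 480, A_nt = 136 mm²; R_n = min(0.6F_uA_nv, 0.6F_yA_gv) + U_bs·F_u·A_nt = 182.3 kN → 137 kN.
Bolt shear governs: 119 kN.

119 kN (bolt shear governs)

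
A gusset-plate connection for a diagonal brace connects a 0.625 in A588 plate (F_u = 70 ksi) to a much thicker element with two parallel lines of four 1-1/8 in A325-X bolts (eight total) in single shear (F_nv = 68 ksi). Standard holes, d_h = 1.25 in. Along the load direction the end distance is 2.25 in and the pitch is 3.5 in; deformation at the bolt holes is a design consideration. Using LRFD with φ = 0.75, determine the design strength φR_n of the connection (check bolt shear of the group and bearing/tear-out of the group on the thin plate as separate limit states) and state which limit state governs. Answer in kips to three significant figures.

406 kips (bolt shear governs)

Bolt shear: A_b = π·1.125²/4 = 0.994 in²; R_n = 68 × 0.994 × 8 × 1 = 540.7 kips → 0.75 × 540.7 = 406 kips.
Bearing (1.2 l_c t F_u ≤ 2.4 d t F_u): upper limit = 2.4·1.125·0.625·70 = 118.1 kips.
  Edge l_c = 2.25 − 1.25/2 = 1.625 → r_n = 85.31 kips; interior l_c = 3.5 − 1.25 = 2.25 → r_n = 118.1 kips.
  R_n,bearing = 2·85.31 + 6·118.1 = 879.4 kips → 0.75 × 879.4 = 660 kips.
Bolt shear governs: 406 kips.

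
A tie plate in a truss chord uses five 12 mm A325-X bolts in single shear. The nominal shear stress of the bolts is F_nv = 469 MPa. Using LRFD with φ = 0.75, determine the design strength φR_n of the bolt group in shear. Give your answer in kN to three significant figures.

A_b = π × 12² / 4 = 113.1 mm².
R_n = F_nv · A_b · n · n_s = 469 × 113.1 × 5 × 1 / 1000 = 265.2 kN.
Design strength φR_n = 0.75 × 265.2 = 199 kN.

199 kN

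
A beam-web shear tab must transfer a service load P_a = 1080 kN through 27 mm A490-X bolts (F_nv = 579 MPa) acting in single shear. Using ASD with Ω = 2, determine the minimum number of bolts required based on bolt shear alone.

A_b = π·27²/4 = 572.6 mm².
Per-bolt allowable strength R_n/Ω = 579 × 572.6 × 1 / 1000 / 2 = 165.8 kN.
n ≥ 1080 / 165.8 = 6.516 → use 7 bolts.

7 bolts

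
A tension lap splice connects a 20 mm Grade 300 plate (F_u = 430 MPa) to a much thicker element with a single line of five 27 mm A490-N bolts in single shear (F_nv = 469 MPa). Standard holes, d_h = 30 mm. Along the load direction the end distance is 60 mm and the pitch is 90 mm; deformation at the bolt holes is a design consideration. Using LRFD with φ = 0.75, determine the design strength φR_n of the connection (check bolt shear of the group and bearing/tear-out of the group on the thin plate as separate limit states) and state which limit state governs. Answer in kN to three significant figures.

1010 kN (bolt shear governs)

Bolt shear: A_b = π·27²/4 = 572.6 mm²; R_n = 469 × 572.6 × 5 × 1 / 1000 = 1343 kN → 0.75 × 1343 = 1010 kN.
Bearing (1.2 l_c t F_u ≤ 2.4 d t F_u): upper limit = 2.4·27·20·430 / 1000 = 557.3 kN.
  Edge l_c = 60 − 30/2 = 45 → r_n = 464.4 kN; interior l_c = 90 − 30 = 60 → r_n = 557.3 kN.
  R_n,bearing = 1·464.4 + 4·557.3 = 2694 kN → 0.75 × 2694 = 2020 kN.
Bolt shear governs: 1010 kN.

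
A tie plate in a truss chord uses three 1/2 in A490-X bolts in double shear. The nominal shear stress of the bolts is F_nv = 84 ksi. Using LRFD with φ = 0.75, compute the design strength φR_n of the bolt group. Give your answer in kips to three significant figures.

74.2 kips

A_b = π × 0.5² / 4 = 0.1963 in².
R_n = F_nv · A_b · n · n_s = 84 × 0.1963 × 3 × 2 = 98.96 kips.
Design strength φR_n = 0.75 × 98.96 = 74.2 kips.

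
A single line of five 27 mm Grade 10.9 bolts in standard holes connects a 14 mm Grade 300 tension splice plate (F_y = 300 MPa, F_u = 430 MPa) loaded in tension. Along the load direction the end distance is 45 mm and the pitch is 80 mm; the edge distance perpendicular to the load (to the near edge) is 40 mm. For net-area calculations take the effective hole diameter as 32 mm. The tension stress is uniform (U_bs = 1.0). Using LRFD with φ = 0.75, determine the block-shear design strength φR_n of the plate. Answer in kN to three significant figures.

Shear plane L_v = 45 + 4·80 = 365 mm; A_gv = 365 × 14 = 5110 mm².
A_nv = (365 − 4.5·32) × 14 = 3094 mm².
A_nt = (40 − 0.5·32) × 14 = 336 mm².
0.6 F_u A_nv = 798.3 kN; 0.6 F_y A_gv = 919.8 kN → shear rupture governs the shear term.
R_n = 798.3 + 1.0 × 430 × 336 / 1000 = 942.7 kN.
Design strength φR_n = 0.75 × 942.7 = 707 kN.

707 kN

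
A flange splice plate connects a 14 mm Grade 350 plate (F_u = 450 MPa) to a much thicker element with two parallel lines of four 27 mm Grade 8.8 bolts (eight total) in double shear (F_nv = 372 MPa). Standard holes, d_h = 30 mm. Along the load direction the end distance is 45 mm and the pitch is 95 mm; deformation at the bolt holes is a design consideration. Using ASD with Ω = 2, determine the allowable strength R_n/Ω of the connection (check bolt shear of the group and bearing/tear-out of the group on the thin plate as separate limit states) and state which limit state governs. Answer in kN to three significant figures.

1450 kN (bearing governs)

Bolt shear: A_b = π·27²/4 = 572.6 mm²; R_n = 372 × 572.6 × 8 × 2 / 1000 = 3408 kN → 3408 / 2 = 1700 kN.
Bearing (1.2 l_c t F_u ≤ 2.4 d t F_u): upper limit = 2.4·27·14·450 / 1000 = 408.2 kN.
  Edge l_c = 45 − 30/2 = 30 → r_n = 226.8 kN; interior l_c = 95 − 30 = 65 → r_n = 408.2 kN.
  R_n,bearing = 2·226.8 + 6·408.2 = 2903 kN → 2903 / 2 = 1450 kN.
Bearing governs: 1450 kN.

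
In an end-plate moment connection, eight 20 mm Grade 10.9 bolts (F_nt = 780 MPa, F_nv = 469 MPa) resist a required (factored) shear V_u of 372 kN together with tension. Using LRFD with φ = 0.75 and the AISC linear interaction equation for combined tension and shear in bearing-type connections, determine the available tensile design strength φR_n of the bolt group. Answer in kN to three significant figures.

1290 kN

A_b = π·20²/4 = 314.2 mm²; f_rv = 372 × 1000 / (8 × 314.2) = 148 MPa.
F'_nt = 1.3 F_nt − (F_nt / φF_nv) f_rv = 1.3·780 − (780/(0.75·469))·148 = 685.8 MPa, capped at F_nt → F'_nt = 685.8 MPa.
R_n = F'_nt · A_b · n = 685.8 × 314.2 × 8 / 1000 = 1724 kN.
Design strength φR_n = 0.75 × 1724 = 1290 kN.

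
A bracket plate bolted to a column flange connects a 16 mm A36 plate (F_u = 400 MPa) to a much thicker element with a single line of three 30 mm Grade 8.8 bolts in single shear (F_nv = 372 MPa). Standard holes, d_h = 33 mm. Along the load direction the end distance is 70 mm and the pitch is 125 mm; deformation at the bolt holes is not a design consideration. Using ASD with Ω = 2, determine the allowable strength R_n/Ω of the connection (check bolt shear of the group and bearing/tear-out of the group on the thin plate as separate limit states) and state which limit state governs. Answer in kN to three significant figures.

Bolt shear: A_b = π·30²/4 = 706.9 mm²; R_n = 372 × 706.9 × 3 × 1 / 1000 = 788.9 kN → 788.9 / 2 = 394 kN.
Bearing (1.5 l_c t F_u ≤ 3.0 d t F_u): upper limit = 3.0·30·16·400 / 1000 = 576 kN.
  Edge l_c = 70 − 33/2 = 53.5 → r_n = 513.6 kN; interior l_c = 125 − 33 = 92 → r_n = 576 kN.
  R_n,bearing = 1·513.6 + 2·576 = 1666 kN → 1666 / 2 = 833 kN.
Bolt shear governs: 394 kN.

394 kN (bolt shear governs)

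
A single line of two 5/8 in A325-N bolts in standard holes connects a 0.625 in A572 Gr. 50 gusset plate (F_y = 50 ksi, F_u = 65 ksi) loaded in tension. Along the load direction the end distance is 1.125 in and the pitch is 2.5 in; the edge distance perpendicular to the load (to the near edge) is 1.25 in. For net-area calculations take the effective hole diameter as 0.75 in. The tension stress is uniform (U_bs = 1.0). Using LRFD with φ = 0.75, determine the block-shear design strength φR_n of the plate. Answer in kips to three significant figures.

Shear plane L_v = 1.125 + 1·2.5 = 3.625 in; A_gv = 3.625 × 0.625 = 2.266 in².
A_nv = (3.625 − 1.5·0.75) × 0.625 = 1.562 in².
A_nt = (1.25 − 0.5·0.75) × 0.625 = 0.5469 in².
0.6 F_u A_nv = 60.94 kips; 0.6 F_y A_gv = 67.97 kips → shear rupture governs the shear term.
R_n = 60.94 + 1.0 × 65 × 0.5469 = 96.48 kips.
Design strength φR_n = 0.75 × 96.48 = 72.4 kips.

72.4 kips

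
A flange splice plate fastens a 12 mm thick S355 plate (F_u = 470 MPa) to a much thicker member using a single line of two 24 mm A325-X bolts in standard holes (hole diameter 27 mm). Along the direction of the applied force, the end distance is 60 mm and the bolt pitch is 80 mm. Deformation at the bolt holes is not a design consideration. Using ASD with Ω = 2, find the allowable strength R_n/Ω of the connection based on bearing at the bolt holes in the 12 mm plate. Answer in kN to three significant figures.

400 kN

Per bolt r_n = 1.5 l_c t F_u ≤ 3.0 d t F_u; upper limit = 3.0 × 24 × 12 × 470 / 1000 = 406.1 kN.
Edge bolt: l_c = 60 − 27/2 = 46.5 mm → 1.5 × 46.5 × 12 × 470 / 1000 = 393.4 → r_n = 393.4 kN.
Interior bolts: l_c = 80 − 27 = 53 mm → 1.5 × 53 × 12 × 470 / 1000 = 448.4 → r_n = 406.1 kN.
R_n = 1 × 393.4 + 1 × 406.1 = 799.5 kN.
Allowable strength R_n/Ω = 799.5 / 2 = 400 kN.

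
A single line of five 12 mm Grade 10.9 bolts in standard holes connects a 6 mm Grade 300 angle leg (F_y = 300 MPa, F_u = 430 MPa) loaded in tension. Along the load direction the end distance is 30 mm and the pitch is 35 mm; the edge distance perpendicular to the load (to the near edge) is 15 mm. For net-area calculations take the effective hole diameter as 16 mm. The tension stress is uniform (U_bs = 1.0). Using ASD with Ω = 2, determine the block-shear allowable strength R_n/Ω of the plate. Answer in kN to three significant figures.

Shear plane L_v = 30 + 4·35 = 170 mm; A_gv = 170 × 6 = 1020 mm².
A_nv = (170 − 4.5·16) × 6 = 588 mm².
A_nt = (15 − 0.5·16) × 6 = 42 mm².
0.6 F_u A_nv = 151.7 kN; 0.6 F_y A_gv = 183.6 kN → shear rupture governs the shear term.
R_n = 151.7 + 1.0 × 430 × 42 / 1000 = 169.8 kN.
Allowable strength R_n/Ω = 169.8 / 2 = 84.9 kN.

84.9 kN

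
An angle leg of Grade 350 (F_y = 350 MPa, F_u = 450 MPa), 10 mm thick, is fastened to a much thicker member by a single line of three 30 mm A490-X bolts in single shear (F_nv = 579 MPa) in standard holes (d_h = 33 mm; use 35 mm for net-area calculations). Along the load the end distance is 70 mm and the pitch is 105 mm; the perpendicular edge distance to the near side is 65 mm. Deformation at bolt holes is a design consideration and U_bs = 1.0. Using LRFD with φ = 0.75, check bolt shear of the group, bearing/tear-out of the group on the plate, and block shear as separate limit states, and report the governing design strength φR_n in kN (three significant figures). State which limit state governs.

550 kN (block shear governs)

Bolt shear: A_b = π·30²/4 = 706.9 mm²; R_n = 579 × 706.9 × 3 × 1 / 1000 = 1228 kN → 0.75 × 1228 = 921 kN.
Bearing: edge l_c = 53.5, r_n = 288.9 kN; interior l_c = 72, r_n = 324 kN; R_n = 288.9 + 2·324 = 936.9 kN → 703 kN.
Block shear: A_gv = 2800, A_nv = 1925, A_nt = 475 mm²; R_n = min(0.6F_uA_nv, 0.6F_yA_gv) + U_bs·F_u·A_nt = 733.5 kN → 550 kN.
Block shear governs: 550 kN.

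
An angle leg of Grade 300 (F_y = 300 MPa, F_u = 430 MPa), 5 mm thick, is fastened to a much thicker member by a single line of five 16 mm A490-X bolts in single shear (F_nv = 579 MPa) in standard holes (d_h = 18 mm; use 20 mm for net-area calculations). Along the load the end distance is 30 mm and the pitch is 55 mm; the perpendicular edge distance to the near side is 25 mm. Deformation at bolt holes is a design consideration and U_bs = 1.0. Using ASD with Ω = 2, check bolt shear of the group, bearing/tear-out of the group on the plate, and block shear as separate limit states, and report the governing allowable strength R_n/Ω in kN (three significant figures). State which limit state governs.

Bolt shear: A_b = π·16²/4 = 201.1 mm²; R_n = 579 × 201.1 × 5 × 1 / 1000 = 582.1 kN → 582.1 / 2 = 291 kN.
Bearing: edge l_c = 21, r_n = 54.18 kN; interior l_c = 37, r_n = 82.56 kN; R_n = 54.18 + 4·82.56 = 384.4 kN → 192 kN.
Block shear: A_gv = 1250, A_nv = 800, A_nt = 75 mm²; R_n = min(0.6F_uA_nv, 0.6F_yA_gv) + U_bs·F_u·A_nt = 238.7 kN → 119 kN.
Block shear governs: 119 kN.

119 kN (block shear governs)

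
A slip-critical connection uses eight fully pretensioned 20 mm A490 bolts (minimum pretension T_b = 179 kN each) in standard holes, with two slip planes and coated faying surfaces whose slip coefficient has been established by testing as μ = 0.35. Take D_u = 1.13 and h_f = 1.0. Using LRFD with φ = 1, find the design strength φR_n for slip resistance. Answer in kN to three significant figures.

R_n = μ · D_u · h_f · T_b · n_s · n_b = 0.35 × 1.13 × 1.0 × 179 × 2 × 8 = 1133 kN.
Design strength φR_n = 1 × 1133 = 1130 kN.

1130 kN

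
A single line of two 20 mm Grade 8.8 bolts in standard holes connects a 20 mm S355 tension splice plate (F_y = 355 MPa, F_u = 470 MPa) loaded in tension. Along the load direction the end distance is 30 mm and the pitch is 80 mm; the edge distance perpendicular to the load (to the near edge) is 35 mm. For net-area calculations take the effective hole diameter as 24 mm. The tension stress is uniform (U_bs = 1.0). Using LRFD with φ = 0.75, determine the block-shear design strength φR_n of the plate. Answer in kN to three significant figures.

475 kN

Shear plane L_v = 30 + 1·80 = 110 mm; A_gv = 110 × 20 = 2200 mm².
A_nv = (110 − 1.5·24) × 20 = 1480 mm².
A_nt = (35 − 0.5·24) × 20 = 460 mm².
0.6 F_u A_nv = 417.4 kN; 0.6 F_y A_gv = 468.6 kN → shear rupture governs the shear term.
R_n = 417.4 + 1.0 × 470 × 460 / 1000 = 633.6 kN.
Design strength φR_n = 0.75 × 633.6 = 475 kN.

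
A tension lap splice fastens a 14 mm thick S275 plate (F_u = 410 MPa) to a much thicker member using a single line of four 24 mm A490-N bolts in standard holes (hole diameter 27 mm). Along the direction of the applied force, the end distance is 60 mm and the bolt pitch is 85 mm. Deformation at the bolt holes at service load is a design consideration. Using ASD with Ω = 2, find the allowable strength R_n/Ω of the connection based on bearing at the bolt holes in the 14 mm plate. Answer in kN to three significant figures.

Per bolt r_n = 1.2 l_c t F_u ≤ 2.4 d t F_u; upper limit = 2.4 × 24 × 14 × 410 / 1000 = 330.6 kN.
Edge bolt: l_c = 60 − 27/2 = 46.5 mm → 1.2 × 46.5 × 14 × 410 / 1000 = 320.3 → r_n = 320.3 kN.
Interior bolts: l_c = 85 − 27 = 58 mm → 1.2 × 58 × 14 × 410 / 1000 = 399.5 → r_n = 330.6 kN.
R_n = 1 × 320.3 + 3 × 330.6 = 1312 kN.
Allowable strength R_n/Ω = 1312 / 2 = 656 kN.

656 kN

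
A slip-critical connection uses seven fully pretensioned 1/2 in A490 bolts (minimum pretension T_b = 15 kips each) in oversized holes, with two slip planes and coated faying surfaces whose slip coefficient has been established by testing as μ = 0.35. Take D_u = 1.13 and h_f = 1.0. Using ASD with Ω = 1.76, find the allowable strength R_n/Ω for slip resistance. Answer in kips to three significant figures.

R_n = μ · D_u · h_f · T_b · n_s · n_b = 0.35 × 1.13 × 1.0 × 15 × 2 × 7 = 83.05 kips.
Allowable strength R_n/Ω = 83.05 / 1.76 = 47.2 kips.

47.2 kips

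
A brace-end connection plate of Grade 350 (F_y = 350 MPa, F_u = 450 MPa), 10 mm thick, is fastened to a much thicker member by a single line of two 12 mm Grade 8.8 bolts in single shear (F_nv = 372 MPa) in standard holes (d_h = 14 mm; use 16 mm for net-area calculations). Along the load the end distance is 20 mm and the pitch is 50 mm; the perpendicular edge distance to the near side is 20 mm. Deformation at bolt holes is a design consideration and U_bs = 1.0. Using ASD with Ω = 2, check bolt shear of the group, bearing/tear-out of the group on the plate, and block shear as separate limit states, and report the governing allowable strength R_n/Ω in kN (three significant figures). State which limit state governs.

Bolt shear: A_b = π·12²/4 = 113.1 mm²; R_n = 372 × 113.1 × 2 × 1 / 1000 = 84.14 kN → 84.14 / 2 = 42.1 kN.
Bearing: edge l_c = 13, r_n = 70.2 kN; interior l_c = 36, r_n = 129.6 kN; R_n = 70.2 + 1·129.6 = 199.8 kN → 99.9 kN.
Block shear: A_gv = 700, A_nv = 460, A_nt = 120 mm²; R_n = min(0.6F_uA_nv, 0.6F_yA_gv) + U_bs·F_u·A_nt = 178.2 kN → 89.1 kN.
Bolt shear governs: 42.1 kN.

42.1 kN (bolt shear governs)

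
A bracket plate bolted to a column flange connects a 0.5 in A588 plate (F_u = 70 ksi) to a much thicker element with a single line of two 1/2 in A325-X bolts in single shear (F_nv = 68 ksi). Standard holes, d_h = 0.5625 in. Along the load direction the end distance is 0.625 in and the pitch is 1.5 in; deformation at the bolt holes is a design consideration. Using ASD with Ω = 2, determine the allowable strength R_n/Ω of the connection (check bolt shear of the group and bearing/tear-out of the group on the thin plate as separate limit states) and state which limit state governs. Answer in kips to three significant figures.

Bolt shear: A_b = π·0.5²/4 = 0.1963 in²; R_n = 68 × 0.1963 × 2 × 1 = 26.7 kips → 26.7 / 2 = 13.4 kips.
Bearing (1.2 l_c t F_u ≤ 2.4 d t F_u): upper limit = 2.4·0.5·0.5·70 = 42 kips.
  Edge l_c = 0.625 − 0.5625/2 = 0.3438 → r_n = 14.44 kips; interior l_c = 1.5 − 0.5625 = 0.9375 → r_n = 39.38 kips.
  R_n,bearing = 1·14.44 + 1·39.38 = 53.81 kips → 53.81 / 2 = 26.9 kips.
Bolt shear governs: 13.4 kips.

13.4 kips (bolt shear governs)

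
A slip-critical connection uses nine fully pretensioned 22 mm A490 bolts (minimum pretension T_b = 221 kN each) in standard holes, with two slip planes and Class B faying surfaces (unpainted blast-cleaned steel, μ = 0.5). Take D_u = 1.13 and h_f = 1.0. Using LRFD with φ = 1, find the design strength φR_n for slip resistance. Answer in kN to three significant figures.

R_n = μ · D_u · h_f · T_b · n_s · n_b = 0.5 × 1.13 × 1.0 × 221 × 2 × 9 = 2248 kN.
Design strength φR_n = 1 × 2248 = 2250 kN.

2250 kN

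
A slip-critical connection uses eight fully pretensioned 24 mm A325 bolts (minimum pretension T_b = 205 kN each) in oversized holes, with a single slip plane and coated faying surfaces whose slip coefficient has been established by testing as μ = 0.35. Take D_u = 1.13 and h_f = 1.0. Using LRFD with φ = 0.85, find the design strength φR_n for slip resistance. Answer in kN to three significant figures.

551 kN

R_n = μ · D_u · h_f · T_b · n_s · n_b = 0.35 × 1.13 × 1.0 × 205 × 1 × 8 = 648.6 kN.
Design strength φR_n = 0.85 × 648.6 = 551 kN.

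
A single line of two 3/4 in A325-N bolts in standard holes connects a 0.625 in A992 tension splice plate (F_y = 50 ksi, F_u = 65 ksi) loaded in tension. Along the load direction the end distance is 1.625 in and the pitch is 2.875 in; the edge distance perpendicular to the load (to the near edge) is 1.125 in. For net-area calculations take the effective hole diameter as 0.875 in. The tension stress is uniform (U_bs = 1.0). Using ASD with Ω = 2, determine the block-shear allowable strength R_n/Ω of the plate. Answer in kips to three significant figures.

52.8 kips

Shear plane L_v = 1.625 + 1·2.875 = 4.5 in; A_gv = 4.5 × 0.625 = 2.812 in².
A_nv = (4.5 − 1.5·0.875) × 0.625 = 1.992 in².
A_nt = (1.125 − 0.5·0.875) × 0.625 = 0.4297 in².
0.6 F_u A_nv = 77.7 kips; 0.6 F_y A_gv = 84.38 kips → shear rupture governs the shear term.
R_n = 77.7 + 1.0 × 65 × 0.4297 = 105.6 kips.
Allowable strength R_n/Ω = 105.6 / 2 = 52.8 kips.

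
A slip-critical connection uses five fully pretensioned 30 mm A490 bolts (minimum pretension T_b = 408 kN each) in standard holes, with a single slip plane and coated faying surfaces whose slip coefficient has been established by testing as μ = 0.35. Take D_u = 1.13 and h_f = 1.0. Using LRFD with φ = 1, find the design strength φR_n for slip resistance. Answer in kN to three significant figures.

R_n = μ · D_u · h_f · T_b · n_s · n_b = 0.35 × 1.13 × 1.0 × 408 × 1 × 5 = 806.8 kN.
Design strength φR_n = 1 × 806.8 = 807 kN.

807 kN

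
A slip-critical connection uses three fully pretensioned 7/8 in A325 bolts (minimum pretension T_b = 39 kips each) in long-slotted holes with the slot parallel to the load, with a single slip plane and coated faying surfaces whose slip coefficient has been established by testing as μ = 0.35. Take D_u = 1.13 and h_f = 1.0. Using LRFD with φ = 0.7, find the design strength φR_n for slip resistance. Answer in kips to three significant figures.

32.4 kips

R_n = μ · D_u · h_f · T_b · n_s · n_b = 0.35 × 1.13 × 1.0 × 39 × 1 × 3 = 46.27 kips.
Design strength φR_n = 0.7 × 46.27 = 32.4 kips.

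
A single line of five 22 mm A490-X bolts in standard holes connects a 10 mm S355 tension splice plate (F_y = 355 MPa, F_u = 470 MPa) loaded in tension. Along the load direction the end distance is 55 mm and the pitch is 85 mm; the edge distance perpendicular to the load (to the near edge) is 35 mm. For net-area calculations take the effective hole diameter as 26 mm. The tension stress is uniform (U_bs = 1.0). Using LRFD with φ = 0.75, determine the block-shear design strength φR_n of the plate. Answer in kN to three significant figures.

666 kN

Shear plane L_v = 55 + 4·85 = 395 mm; A_gv = 395 × 10 = 3950 mm².
A_nv = (395 − 4.5·26) × 10 = 2780 mm².
A_nt = (35 − 0.5·26) × 10 = 220 mm².
0.6 F_u A_nv = 784 kN; 0.6 F_y A_gv = 841.4 kN → shear rupture governs the shear term.
R_n = 784 + 1.0 × 470 × 220 / 1000 = 887.4 kN.
Design strength φR_n = 0.75 × 887.4 = 666 kN.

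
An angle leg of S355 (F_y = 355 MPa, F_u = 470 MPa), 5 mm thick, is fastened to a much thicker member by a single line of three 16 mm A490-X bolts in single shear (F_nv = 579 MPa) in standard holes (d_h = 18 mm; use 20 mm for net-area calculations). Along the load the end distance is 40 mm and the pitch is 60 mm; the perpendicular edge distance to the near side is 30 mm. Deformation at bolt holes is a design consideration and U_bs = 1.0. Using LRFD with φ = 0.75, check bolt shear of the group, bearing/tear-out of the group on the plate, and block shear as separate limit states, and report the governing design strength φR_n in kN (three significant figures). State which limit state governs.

Bolt shear: A_b = π·16²/4 = 201.1 mm²; R_n = 579 × 201.1 × 3 × 1 / 1000 = 349.2 kN → 0.75 × 349.2 = 262 kN.
Bearing: edge l_c = 31, r_n = 87.42 kN; interior l_c = 42, r_n = 90.24 kN; R_n = 87.42 + 2·90.24 = 267.9 kN → 201 kN.
Block shear: A_gv = 800, A_nv = 550, A_nt = 100 mm²; R_n = min(0.6F_uA_nv, 0.6F_yA_gv) + U_bs·F_u·A_nt = 202.1 kN → 152 kN.
Block shear governs: 152 kN.

152 kN (block shear governs)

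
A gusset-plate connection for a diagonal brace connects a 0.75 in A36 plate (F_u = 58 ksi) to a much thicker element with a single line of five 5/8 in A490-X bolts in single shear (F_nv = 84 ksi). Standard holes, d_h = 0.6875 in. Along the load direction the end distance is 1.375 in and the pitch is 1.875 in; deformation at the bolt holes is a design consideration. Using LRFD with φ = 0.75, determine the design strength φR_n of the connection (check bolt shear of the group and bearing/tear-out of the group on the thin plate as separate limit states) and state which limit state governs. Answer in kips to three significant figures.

96.6 kips (bolt shear governs)

Bolt shear: A_b = π·0.625²/4 = 0.3068 in²; R_n = 84 × 0.3068 × 5 × 1 = 128.9 kips → 0.75 × 128.9 = 96.6 kips.
Bearing (1.2 l_c t F_u ≤ 2.4 d t F_u): upper limit = 2.4·0.625·0.75·58 = 65.25 kips.
  Edge l_c = 1.375 − 0.6875/2 = 1.031 → r_n = 53.83 kips; interior l_c = 1.875 − 0.6875 = 1.188 → r_n = 61.99 kips.
  R_n,bearing = 1·53.83 + 4·61.99 = 301.8 kips → 0.75 × 301.8 = 226 kips.
Bolt shear governs: 96.6 kips.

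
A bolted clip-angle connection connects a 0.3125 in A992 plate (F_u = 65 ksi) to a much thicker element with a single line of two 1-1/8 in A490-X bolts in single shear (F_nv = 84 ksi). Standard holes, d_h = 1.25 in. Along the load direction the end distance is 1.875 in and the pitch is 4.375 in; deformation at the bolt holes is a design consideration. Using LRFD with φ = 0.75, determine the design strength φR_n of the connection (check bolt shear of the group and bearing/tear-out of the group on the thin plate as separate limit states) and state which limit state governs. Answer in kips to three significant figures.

64 kips (bearing governs)

Bolt shear: A_b = π·1.125²/4 = 0.994 in²; R_n = 84 × 0.994 × 2 × 1 = 167 kips → 0.75 × 167 = 125 kips.
Bearing (1.2 l_c t F_u ≤ 2.4 d t F_u): upper limit = 2.4·1.125·0.3125·65 = 54.84 kips.
  Edge l_c = 1.875 − 1.25/2 = 1.25 → r_n = 30.47 kips; interior l_c = 4.375 − 1.25 = 3.125 → r_n = 54.84 kips.
  R_n,bearing = 1·30.47 + 1·54.84 = 85.31 kips → 0.75 × 85.31 = 64 kips.
Bearing governs: 64 kips.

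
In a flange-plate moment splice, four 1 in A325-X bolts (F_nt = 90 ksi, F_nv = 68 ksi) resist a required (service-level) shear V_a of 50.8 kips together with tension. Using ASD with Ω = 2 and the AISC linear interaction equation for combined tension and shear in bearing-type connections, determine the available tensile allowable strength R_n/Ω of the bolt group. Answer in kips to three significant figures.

A_b = π·1²/4 = 0.7854 in²; f_rv = 50.8 / (4 × 0.7854) = 16.17 ksi.
F'_nt = 1.3 F_nt − (Ω F_nt / F_nv) f_rv = 1.3·90 − (2·90/68)·16.17 = 74.2 ksi, capped at F_nt → F'_nt = 74.2 ksi.
R_n = F'_nt · A_b · n = 74.2 × 0.7854 × 4 = 233.1 kips.
Allowable strength R_n/Ω = 233.1 / 2 = 117 kips.

117 kips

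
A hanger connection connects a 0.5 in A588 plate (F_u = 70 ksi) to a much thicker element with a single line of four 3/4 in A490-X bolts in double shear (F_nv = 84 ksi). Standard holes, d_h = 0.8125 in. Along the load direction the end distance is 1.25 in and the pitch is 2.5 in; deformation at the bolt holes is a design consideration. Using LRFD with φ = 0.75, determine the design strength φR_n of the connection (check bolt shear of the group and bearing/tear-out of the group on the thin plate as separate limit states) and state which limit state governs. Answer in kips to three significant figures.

168 kips (bearing governs)

Bolt shear: A_b = π·0.75²/4 = 0.4418 in²; R_n = 84 × 0.4418 × 4 × 2 = 296.9 kips → 0.75 × 296.9 = 223 kips.
Bearing (1.2 l_c t F_u ≤ 2.4 d t F_u): upper limit = 2.4·0.75·0.5·70 = 63 kips.
  Edge l_c = 1.25 − 0.8125/2 = 0.8438 → r_n = 35.44 kips; interior l_c = 2.5 − 0.8125 = 1.688 → r_n = 63 kips.
  R_n,bearing = 1·35.44 + 3·63 = 224.4 kips → 0.75 × 224.4 = 168 kips.
Bearing governs: 168 kips.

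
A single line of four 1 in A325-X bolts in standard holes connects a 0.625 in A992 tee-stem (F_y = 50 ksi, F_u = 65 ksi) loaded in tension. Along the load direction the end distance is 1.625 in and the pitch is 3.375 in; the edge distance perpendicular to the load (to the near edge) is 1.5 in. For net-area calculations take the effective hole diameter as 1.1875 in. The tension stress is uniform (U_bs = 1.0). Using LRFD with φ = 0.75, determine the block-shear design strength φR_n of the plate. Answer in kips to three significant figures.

Shear plane L_v = 1.625 + 3·3.375 = 11.75 in; A_gv = 11.75 × 0.625 = 7.344 in².
A_nv = (11.75 − 3.5·1.1875) × 0.625 = 4.746 in².
A_nt = (1.5 − 0.5·1.1875) × 0.625 = 0.5664 in².
0.6 F_u A_nv = 185.1 kips; 0.6 F_y A_gv = 220.3 kips → shear rupture governs the shear term.
R_n = 185.1 + 1.0 × 65 × 0.5664 = 221.9 kips.
Design strength φR_n = 0.75 × 221.9 = 166 kips.

166 kips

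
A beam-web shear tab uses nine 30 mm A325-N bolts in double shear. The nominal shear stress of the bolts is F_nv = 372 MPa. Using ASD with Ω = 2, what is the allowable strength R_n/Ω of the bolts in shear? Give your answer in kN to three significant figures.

2370 kN

A_b = π × 30² / 4 = 706.9 mm².
R_n = F_nv · A_b · n · n_s = 372 × 706.9 × 9 × 2 / 1000 = 4733 kN.
Allowable strength R_n/Ω = 4733 / 2 = 2370 kN.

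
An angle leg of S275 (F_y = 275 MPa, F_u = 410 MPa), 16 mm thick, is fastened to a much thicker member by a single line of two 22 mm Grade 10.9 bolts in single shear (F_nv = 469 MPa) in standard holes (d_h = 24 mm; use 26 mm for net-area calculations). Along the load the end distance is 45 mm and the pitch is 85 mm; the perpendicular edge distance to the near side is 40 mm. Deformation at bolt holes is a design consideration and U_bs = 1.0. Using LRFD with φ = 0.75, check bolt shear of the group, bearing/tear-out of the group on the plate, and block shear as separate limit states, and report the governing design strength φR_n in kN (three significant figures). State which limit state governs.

267 kN (bolt shear governs)

Bolt shear: A_b = π·22²/4 = 380.1 mm²; R_n = 469 × 380.1 × 2 × 1 / 1000 = 356.6 kN → 0.75 × 356.6 = 267 kN.
Bearing: edge l_c = 33, r_n = 259.8 kN; interior l_c = 61, r_n = 346.4 kN; R_n = 259.8 + 1·346.4 = 606.1 kN → 455 kN.
Block shear: A_gv = 2080, A_nv = 1456, A_nt = 432 mm²; R_n = min(0.6F_uA_nv, 0.6F_yA_gv) + U_bs·F_u·A_nt = 520.3 kN → 390 kN.
Bolt shear governs: 267 kN.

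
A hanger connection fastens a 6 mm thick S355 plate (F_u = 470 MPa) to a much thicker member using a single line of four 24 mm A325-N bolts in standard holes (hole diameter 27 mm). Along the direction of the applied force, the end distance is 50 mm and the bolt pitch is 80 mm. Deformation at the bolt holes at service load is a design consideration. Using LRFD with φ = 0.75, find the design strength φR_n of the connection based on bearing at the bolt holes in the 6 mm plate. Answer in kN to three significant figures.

458 kN

Per bolt r_n = 1.2 l_c t F_u ≤ 2.4 d t F_u; upper limit = 2.4 × 24 × 6 × 470 / 1000 = 162.4 kN.
Edge bolt: l_c = 50 − 27/2 = 36.5 mm → 1.2 × 36.5 × 6 × 470 / 1000 = 123.5 → r_n = 123.5 kN.
Interior bolts: l_c = 80 − 27 = 53 mm → 1.2 × 53 × 6 × 470 / 1000 = 179.4 → r_n = 162.4 kN.
R_n = 1 × 123.5 + 3 × 162.4 = 610.8 kN.
Design strength φR_n = 0.75 × 610.8 = 458 kN.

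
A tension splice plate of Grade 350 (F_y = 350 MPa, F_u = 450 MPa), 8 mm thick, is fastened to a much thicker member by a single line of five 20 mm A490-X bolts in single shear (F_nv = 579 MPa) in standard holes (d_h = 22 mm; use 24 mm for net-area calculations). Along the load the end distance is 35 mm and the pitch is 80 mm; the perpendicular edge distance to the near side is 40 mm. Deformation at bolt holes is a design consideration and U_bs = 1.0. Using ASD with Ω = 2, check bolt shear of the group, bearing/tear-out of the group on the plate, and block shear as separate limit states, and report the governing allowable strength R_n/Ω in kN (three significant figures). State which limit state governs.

Bolt shear: A_b = π·20²/4 = 314.2 mm²; R_n = 579 × 314.2 × 5 × 1 / 1000 = 909.5 kN → 909.5 / 2 = 455 kN.
Bearing: edge l_c = 24, r_n = 103.7 kN; interior l_c = 58, r_n = 172.8 kN; R_n = 103.7 + 4·172.8 = 794.9 kN → 397 kN.
Block shear: A_gv = 2840, A_nv = 1976, A_nt = 224 mm²; R_n = min(0.6F_uA_nv, 0.6F_yA_gv) + U_bs·F_u·A_nt = 634.3 kN → 317 kN.
Block shear governs: 317 kN.

317 kN (block shear governs)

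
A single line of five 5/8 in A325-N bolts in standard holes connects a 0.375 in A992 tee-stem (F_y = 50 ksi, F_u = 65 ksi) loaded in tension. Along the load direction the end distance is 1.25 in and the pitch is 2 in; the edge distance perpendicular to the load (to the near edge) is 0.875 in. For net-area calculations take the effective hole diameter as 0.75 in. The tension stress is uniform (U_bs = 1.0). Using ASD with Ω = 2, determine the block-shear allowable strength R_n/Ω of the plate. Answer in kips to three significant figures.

Shear plane L_v = 1.25 + 4·2 = 9.25 in; A_gv = 9.25 × 0.375 = 3.469 in².
A_nv = (9.25 − 4.5·0.75) × 0.375 = 2.203 in².
A_nt = (0.875 − 0.5·0.75) × 0.375 = 0.1875 in².
0.6 F_u A_nv = 85.92 kips; 0.6 F_y A_gv = 104.1 kips → shear rupture governs the shear term.
R_n = 85.92 + 1.0 × 65 × 0.1875 = 98.11 kips.
Allowable strength R_n/Ω = 98.11 / 2 = 49.1 kips.

49.1 kips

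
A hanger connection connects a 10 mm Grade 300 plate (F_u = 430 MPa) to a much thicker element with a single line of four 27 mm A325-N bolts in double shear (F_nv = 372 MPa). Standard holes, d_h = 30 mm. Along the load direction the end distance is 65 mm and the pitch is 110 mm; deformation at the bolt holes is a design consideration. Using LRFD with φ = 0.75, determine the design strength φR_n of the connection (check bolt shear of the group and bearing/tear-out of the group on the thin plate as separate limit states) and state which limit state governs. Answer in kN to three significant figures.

820 kN (bearing governs)

Bolt shear: A_b = π·27²/4 = 572.6 mm²; R_n = 372 × 572.6 × 4 × 2 / 1000 = 1704 kN → 0.75 × 1704 = 1280 kN.
Bearing (1.2 l_c t F_u ≤ 2.4 d t F_u): upper limit = 2.4·27·10·430 / 1000 = 278.6 kN.
  Edge l_c = 65 − 30/2 = 50 → r_n = 258 kN; interior l_c = 110 − 30 = 80 → r_n = 278.6 kN.
  R_n,bearing = 1·258 + 3·278.6 = 1094 kN → 0.75 × 1094 = 820 kN.
Bearing governs: 820 kN.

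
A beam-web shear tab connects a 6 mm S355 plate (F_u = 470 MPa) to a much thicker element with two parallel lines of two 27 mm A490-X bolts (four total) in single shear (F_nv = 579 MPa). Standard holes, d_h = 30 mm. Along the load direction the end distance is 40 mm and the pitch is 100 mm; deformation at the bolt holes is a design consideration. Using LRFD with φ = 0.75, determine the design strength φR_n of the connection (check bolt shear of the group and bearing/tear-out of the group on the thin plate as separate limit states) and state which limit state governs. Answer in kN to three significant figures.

401 kN (bearing governs)

Bolt shear: A_b = π·27²/4 = 572.6 mm²; R_n = 579 × 572.6 × 4 × 1 / 1000 = 1326 kN → 0.75 × 1326 = 995 kN.
Bearing (1.2 l_c t F_u ≤ 2.4 d t F_u): upper limit = 2.4·27·6·470 / 1000 = 182.7 kN.
  Edge l_c = 40 − 30/2 = 25 → r_n = 84.6 kN; interior l_c = 100 − 30 = 70 → r_n = 182.7 kN.
  R_n,bearing = 2·84.6 + 2·182.7 = 534.7 kN → 0.75 × 534.7 = 401 kN.
Bearing governs: 401 kN.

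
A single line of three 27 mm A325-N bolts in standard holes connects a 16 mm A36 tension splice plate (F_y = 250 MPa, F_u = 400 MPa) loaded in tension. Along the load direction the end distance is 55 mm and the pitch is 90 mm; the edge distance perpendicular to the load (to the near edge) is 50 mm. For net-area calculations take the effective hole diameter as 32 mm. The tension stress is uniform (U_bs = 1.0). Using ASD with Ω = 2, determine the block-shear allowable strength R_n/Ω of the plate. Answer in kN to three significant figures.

391 kN

Shear plane L_v = 55 + 2·90 = 235 mm; A_gv = 235 × 16 = 3760 mm².
A_nv = (235 − 2.5·32) × 16 = 2480 mm².
A_nt = (50 − 0.5·32) × 16 = 544 mm².
0.6 F_u A_nv = 595.2 kN; 0.6 F_y A_gv = 564 kN → shear yielding governs the shear term.
R_n = 564 + 1.0 × 400 × 544 / 1000 = 781.6 kN.
Allowable strength R_n/Ω = 781.6 / 2 = 391 kN.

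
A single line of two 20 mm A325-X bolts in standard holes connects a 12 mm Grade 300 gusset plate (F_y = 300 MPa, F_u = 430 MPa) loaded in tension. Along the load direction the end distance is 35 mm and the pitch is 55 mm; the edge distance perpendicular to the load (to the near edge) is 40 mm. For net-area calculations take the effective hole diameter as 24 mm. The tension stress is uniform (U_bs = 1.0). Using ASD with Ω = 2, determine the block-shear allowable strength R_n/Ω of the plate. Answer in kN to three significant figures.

Shear plane L_v = 35 + 1·55 = 90 mm; A_gv = 90 × 12 = 1080 mm².
A_nv = (90 − 1.5·24) × 12 = 648 mm².
A_nt = (40 − 0.5·24) × 12 = 336 mm².
0.6 F_u A_nv = 167.2 kN; 0.6 F_y A_gv = 194.4 kN → shear rupture governs the shear term.
R_n = 167.2 + 1.0 × 430 × 336 / 1000 = 311.7 kN.
Allowable strength R_n/Ω = 311.7 / 2 = 156 kN.

156 kN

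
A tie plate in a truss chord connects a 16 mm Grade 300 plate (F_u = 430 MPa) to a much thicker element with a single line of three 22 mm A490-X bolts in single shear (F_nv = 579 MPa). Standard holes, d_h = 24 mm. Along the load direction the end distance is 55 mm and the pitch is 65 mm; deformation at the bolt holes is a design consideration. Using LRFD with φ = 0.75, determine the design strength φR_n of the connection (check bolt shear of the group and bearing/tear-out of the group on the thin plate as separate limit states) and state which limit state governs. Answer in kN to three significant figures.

495 kN (bolt shear governs)

Bolt shear: A_b = π·22²/4 = 380.1 mm²; R_n = 579 × 380.1 × 3 × 1 / 1000 = 660.3 kN → 0.75 × 660.3 = 495 kN.
Bearing (1.2 l_c t F_u ≤ 2.4 d t F_u): upper limit = 2.4·22·16·430 / 1000 = 363.3 kN.
  Edge l_c = 55 − 24/2 = 43 → r_n = 355 kN; interior l_c = 65 − 24 = 41 → r_n = 338.5 kN.
  R_n,bearing = 1·355 + 2·338.5 = 1032 kN → 0.75 × 1032 = 774 kN.
Bolt shear governs: 495 kN.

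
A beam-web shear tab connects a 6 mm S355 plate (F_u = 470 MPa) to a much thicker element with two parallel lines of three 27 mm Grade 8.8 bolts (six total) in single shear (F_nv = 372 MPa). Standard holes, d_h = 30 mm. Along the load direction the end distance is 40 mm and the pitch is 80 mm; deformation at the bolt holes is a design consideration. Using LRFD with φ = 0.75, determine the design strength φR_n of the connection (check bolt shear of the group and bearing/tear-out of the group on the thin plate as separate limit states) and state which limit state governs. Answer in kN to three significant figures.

Bolt shear: A_b = π·27²/4 = 572.6 mm²; R_n = 372 × 572.6 × 6 × 1 / 1000 = 1278 kN → 0.75 × 1278 = 958 kN.
Bearing (1.2 l_c t F_u ≤ 2.4 d t F_u): upper limit = 2.4·27·6·470 / 1000 = 182.7 kN.
  Edge l_c = 40 − 30/2 = 25 → r_n = 84.6 kN; interior l_c = 80 − 30 = 50 → r_n = 169.2 kN.
  R_n,bearing = 2·84.6 + 4·169.2 = 846 kN → 0.75 × 846 = 635 kN.
Bearing governs: 635 kN.

635 kN (bearing governs)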